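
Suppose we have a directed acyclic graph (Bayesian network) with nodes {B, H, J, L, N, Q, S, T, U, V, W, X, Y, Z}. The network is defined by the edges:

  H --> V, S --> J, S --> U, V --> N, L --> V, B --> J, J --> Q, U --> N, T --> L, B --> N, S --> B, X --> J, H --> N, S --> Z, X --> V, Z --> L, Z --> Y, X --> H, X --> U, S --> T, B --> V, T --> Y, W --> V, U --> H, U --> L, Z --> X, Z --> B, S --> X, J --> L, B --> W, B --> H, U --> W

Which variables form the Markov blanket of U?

{B, H, J, L, N, S, T, V, W, X, Z}

A node's Markov blanket = Pa ∪ Ch ∪ (parents of Ch other than the node itself).
Parents of U: S, X.
Children of U: H, L, N, W.
Parents of each child, excluding U:
  W also has parent B.
  L's other parents are J, T, Z.
  H's other parents are B, X.
  N's other parents are B, H, V.
So the Markov blanket of U is {B, H, J, L, N, S, T, V, W, X, Z}.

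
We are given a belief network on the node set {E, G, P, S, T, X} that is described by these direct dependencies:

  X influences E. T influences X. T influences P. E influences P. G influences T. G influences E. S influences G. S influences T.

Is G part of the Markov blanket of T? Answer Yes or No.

G is a parent of T.
So G ∈ MB(T).

Yes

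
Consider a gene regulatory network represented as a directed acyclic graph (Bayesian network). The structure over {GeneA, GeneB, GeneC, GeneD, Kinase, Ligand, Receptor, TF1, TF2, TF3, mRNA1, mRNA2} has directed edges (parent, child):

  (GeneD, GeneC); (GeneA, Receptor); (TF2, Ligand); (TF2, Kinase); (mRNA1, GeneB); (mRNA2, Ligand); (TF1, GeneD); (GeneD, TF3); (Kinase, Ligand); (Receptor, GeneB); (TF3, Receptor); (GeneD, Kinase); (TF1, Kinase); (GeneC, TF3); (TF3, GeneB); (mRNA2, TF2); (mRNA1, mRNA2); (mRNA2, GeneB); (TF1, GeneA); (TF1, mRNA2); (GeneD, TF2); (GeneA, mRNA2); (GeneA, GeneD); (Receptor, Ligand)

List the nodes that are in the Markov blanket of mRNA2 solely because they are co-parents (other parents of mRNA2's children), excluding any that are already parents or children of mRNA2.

{GeneD, Kinase, Receptor, TF3}

Children of mRNA2: GeneB, Ligand, TF2.
  TF2: GeneD
  GeneB: Receptor, TF3, mRNA1
  Ligand: Kinase, Receptor, TF2
Excluding nodes already adjacent to mRNA2 (GeneA, GeneB, Ligand, TF1, TF2, mRNA1), the co-parent-only contribution is {GeneD, Kinase, Receptor, TF3}.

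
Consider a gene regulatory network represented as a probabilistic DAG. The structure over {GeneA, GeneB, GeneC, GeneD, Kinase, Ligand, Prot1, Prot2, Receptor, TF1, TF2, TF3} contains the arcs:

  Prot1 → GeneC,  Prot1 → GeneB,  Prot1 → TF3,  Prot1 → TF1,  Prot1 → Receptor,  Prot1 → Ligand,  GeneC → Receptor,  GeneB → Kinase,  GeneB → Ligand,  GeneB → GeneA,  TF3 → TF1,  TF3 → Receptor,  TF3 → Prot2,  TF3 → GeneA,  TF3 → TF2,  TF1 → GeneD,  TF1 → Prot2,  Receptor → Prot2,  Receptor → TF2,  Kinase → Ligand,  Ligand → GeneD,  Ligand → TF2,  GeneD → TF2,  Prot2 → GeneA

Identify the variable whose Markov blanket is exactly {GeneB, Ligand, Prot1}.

The target node must have every member of {GeneB, Ligand, Prot1} as a parent, child, or co-parent, and no others.
Parents of Kinase: GeneB; children: Ligand; co-parents: GeneB, Prot1.
These exactly cover the given set, so the node is Kinase.

Kinase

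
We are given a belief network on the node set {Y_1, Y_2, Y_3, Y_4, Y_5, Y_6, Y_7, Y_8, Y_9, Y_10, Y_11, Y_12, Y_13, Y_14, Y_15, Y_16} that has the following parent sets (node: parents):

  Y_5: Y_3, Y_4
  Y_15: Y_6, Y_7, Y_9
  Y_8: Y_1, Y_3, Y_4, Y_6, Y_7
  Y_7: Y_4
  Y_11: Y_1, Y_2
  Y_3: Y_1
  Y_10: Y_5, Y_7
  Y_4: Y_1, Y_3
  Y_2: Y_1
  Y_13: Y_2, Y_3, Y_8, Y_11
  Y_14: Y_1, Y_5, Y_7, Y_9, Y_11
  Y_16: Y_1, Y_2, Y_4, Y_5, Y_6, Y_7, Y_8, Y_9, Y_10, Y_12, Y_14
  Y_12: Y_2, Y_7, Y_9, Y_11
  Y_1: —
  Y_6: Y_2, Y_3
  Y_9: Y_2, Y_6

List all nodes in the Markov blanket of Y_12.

A node's Markov blanket = Pa ∪ Ch ∪ (parents of Ch other than the node itself).
Pa(Y_12) = {Y_2, Y_7, Y_9, Y_11}.
Children of Y_12: Y_16.
Co-parents of Y_12 (other parents of its children):
  Y_16: Y_1, Y_2, Y_4, Y_5, Y_6, Y_7, Y_8, Y_9, Y_10, Y_14
Union: {Y_2, Y_7, Y_9, Y_11} ∪ {Y_16} ∪ {Y_1, Y_2, Y_4, Y_5, Y_6, Y_7, Y_8, Y_9, Y_10, Y_14} = {Y_1, Y_2, Y_4, Y_5, Y_6, Y_7, Y_8, Y_9, Y_10, Y_11, Y_14, Y_16}.

{Y_1, Y_2, Y_4, Y_5, Y_6, Y_7, Y_8, Y_9, Y_10, Y_11, Y_14, Y_16}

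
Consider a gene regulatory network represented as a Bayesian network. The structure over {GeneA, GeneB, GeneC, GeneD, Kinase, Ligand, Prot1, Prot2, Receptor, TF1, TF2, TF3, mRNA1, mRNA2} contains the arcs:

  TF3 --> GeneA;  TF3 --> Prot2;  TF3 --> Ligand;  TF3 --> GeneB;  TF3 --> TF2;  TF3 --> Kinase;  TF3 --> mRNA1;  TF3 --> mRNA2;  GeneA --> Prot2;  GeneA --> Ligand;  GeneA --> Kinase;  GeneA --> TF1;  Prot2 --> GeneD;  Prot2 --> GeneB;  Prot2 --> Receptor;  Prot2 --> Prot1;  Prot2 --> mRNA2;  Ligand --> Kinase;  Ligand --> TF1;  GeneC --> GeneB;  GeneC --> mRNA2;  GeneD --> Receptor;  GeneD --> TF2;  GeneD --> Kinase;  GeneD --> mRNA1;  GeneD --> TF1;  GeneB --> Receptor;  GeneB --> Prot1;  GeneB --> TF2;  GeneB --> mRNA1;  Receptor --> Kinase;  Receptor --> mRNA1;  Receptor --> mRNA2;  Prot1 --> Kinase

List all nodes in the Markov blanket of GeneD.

{GeneA, GeneB, Kinase, Ligand, Prot1, Prot2, Receptor, TF1, TF2, TF3, mRNA1}

A node's Markov blanket = Pa ∪ Ch ∪ (parents of Ch other than the node itself).
Children of GeneD: Kinase, Receptor, TF1, TF2, mRNA1.
Parents of GeneD: Prot2.
Other parents of GeneD's children:
  parents(Receptor) \ {GeneD} = {GeneB, Prot2}.
  parents(TF2) \ {GeneD} = {GeneB, TF3}.
  Kinase also has parents GeneA, Ligand, Prot1, Receptor, TF3.
  parents(mRNA1) \ {GeneD} = {GeneB, Receptor, TF3}.
  TF1 also has parents GeneA, Ligand.
MB(GeneD) = {GeneA, GeneB, Kinase, Ligand, Prot1, Prot2, Receptor, TF1, TF2, TF3, mRNA1}.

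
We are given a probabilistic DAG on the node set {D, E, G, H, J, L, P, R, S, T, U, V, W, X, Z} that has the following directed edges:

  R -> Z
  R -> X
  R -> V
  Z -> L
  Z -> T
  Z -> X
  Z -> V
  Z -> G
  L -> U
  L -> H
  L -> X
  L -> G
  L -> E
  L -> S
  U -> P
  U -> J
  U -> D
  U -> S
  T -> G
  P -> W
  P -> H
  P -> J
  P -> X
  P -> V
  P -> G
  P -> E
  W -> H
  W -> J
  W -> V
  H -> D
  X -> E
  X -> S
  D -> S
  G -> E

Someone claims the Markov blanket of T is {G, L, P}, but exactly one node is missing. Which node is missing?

Z

T's parents: Z.
Children of T: G.
For each child, the remaining parents (spouses of T):
  parents(G) \ {T} = {L, P, Z}.
MB(T) = {G, L, P, Z}.
Comparing with the claimed set, Z is missing.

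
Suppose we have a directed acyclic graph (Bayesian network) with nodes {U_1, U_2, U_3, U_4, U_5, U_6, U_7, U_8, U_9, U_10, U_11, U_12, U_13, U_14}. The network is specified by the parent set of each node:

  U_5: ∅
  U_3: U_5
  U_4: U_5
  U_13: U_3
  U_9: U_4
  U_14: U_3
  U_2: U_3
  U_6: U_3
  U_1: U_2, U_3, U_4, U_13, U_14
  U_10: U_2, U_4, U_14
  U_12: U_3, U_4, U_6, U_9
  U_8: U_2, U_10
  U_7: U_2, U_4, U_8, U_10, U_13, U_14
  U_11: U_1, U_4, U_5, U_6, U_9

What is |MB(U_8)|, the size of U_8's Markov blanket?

Recall MB(v) = parents ∪ children ∪ spouses, where spouses are the other parents of v's children.
U_8's parents: U_2, U_10.
Children of U_8: U_7.
Other parents of U_8's children:
  parents(U_7) \ {U_8} = {U_2, U_4, U_10, U_13, U_14}.
MB(U_8) = {U_2, U_4, U_7, U_10, U_13, U_14}, which has 6 nodes.

6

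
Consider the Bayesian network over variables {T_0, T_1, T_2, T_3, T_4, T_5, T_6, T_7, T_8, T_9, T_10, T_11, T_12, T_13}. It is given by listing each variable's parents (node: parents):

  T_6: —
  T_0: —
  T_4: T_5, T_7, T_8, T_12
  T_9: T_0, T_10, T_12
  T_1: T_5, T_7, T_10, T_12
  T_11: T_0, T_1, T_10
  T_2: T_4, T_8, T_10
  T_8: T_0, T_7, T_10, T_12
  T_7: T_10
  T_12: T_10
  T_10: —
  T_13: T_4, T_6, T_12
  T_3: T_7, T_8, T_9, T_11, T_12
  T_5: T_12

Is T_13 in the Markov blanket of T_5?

A node's Markov blanket = Pa ∪ Ch ∪ (parents of Ch other than the node itself).
T_5's parents: T_12.
T_5's children: T_1, T_4.
For each child, the remaining parents (spouses of T_5):
  parents(T_1) \ {T_5} = {T_7, T_10, T_12}.
  T_4's other parents are T_7, T_8, T_12.
MB(T_5) = {T_1, T_4, T_7, T_8, T_10, T_12}; T_13 is not in this set.

No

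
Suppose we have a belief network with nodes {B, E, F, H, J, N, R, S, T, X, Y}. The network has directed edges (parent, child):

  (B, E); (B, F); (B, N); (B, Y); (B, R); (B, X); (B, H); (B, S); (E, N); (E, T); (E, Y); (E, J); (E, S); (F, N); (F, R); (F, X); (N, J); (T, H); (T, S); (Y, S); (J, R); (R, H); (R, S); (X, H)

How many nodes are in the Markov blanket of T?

7

T's children: H, S.
Pa(T) = {E}.
Parents of each child, excluding T:
  H also has parents B, R, X.
  S also has parents B, E, R, Y.
MB(T) = {B, E, H, R, S, X, Y}, which has 7 nodes.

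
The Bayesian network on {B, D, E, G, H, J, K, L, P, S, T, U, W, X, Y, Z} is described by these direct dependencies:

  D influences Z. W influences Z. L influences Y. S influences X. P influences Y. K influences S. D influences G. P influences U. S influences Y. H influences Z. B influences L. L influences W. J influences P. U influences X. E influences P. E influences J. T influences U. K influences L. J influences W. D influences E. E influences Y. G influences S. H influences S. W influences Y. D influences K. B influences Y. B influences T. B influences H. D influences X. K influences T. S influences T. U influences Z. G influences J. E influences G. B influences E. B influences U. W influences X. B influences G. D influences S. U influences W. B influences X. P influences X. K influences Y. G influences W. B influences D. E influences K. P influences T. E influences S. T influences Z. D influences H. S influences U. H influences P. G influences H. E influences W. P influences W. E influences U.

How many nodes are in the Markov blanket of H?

Parents of H: B, D, G.
Ch(H) = {P, S, Z}.
Other parents of H's children:
  parents(P) \ {H} = {E, J}.
  S's other parents are D, E, G, K.
  Z's other parents are D, T, U, W.
MB(H) = {B, D, E, G, J, K, P, S, T, U, W, Z}, which has 12 nodes.

12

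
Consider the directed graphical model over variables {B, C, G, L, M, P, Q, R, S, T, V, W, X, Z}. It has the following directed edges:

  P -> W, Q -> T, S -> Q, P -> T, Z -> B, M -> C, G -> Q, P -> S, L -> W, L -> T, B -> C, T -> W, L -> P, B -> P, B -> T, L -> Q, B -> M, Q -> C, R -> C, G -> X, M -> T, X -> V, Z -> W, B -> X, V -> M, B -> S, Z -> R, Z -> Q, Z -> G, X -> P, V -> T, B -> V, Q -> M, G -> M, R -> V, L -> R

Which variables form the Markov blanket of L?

L has no parents.
Ch(L) = {P, Q, R, T, W}.
Parents of each child, excluding L:
  parents(P) \ {L} = {B, X}.
  parents(R) \ {L} = {Z}.
  Q's other parents are G, S, Z.
  T also has parents B, M, P, Q, V.
  W's other parents are P, T, Z.
So the Markov blanket of L is {B, G, M, P, Q, R, S, T, V, W, X, Z}.

{B, G, M, P, Q, R, S, T, V, W, X, Z}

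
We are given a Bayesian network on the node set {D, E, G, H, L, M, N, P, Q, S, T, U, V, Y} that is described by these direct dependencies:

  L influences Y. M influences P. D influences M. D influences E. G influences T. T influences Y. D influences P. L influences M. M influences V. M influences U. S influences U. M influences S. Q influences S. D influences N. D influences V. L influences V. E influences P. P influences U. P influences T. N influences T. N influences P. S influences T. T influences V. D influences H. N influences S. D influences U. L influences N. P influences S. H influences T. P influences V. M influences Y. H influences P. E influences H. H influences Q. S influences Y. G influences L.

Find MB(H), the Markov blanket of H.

Parents of H: D, E.
H's children: P, Q, T.
Parents of each child, excluding H:
  P: D, E, M, N
  Q: —
  T: G, N, P, S
So the Markov blanket of H is {D, E, G, M, N, P, Q, S, T}.

{D, E, G, M, N, P, Q, S, T}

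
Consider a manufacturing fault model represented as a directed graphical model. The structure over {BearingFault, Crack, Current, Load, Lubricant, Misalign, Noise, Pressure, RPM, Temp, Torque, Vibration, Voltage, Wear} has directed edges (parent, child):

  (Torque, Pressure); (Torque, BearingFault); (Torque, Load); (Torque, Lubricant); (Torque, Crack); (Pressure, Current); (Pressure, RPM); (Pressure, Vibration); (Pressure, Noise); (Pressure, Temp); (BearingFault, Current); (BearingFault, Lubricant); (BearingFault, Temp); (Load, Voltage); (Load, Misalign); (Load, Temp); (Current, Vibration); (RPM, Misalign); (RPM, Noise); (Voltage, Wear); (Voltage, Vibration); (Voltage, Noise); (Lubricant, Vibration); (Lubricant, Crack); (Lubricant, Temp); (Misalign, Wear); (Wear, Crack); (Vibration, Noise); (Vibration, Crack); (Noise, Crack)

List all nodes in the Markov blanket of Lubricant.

{BearingFault, Crack, Current, Load, Noise, Pressure, Temp, Torque, Vibration, Voltage, Wear}

Parents of Lubricant: BearingFault, Torque.
Ch(Lubricant) = {Crack, Temp, Vibration}.
Co-parents of Lubricant (other parents of its children):
  parents(Vibration) \ {Lubricant} = {Current, Pressure, Voltage}.
  parents(Crack) \ {Lubricant} = {Noise, Torque, Vibration, Wear}.
  parents(Temp) \ {Lubricant} = {BearingFault, Load, Pressure}.
Union: {BearingFault, Torque} ∪ {Crack, Temp, Vibration} ∪ {BearingFault, Current, Load, Noise, Pressure, Torque, Vibration, Voltage, Wear} = {BearingFault, Crack, Current, Load, Noise, Pressure, Temp, Torque, Vibration, Voltage, Wear}.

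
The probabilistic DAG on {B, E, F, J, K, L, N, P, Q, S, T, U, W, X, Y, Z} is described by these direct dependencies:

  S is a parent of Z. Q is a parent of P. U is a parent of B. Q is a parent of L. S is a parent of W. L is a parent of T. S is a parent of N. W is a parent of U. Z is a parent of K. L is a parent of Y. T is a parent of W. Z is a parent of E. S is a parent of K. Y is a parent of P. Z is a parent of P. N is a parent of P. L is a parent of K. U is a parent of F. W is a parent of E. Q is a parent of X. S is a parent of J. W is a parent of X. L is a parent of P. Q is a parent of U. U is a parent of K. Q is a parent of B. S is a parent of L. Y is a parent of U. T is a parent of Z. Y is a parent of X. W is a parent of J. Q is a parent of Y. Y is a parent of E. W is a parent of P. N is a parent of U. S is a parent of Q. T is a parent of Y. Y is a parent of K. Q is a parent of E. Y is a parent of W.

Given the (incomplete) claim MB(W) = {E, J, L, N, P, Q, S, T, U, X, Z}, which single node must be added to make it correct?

The Markov blanket of a node is its parents, its children, and the other parents of its children.
W's parents: S, T, Y.
Children of W: E, J, P, U, X.
For each child, the remaining parents (spouses of W):
  U: N, Q, Y
  J: S
  X: Q, Y
  P: L, N, Q, Y, Z
  E: Q, Y, Z
MB(W) = {E, J, L, N, P, Q, S, T, U, X, Y, Z}.
Comparing with the claimed set, Y is missing.

Y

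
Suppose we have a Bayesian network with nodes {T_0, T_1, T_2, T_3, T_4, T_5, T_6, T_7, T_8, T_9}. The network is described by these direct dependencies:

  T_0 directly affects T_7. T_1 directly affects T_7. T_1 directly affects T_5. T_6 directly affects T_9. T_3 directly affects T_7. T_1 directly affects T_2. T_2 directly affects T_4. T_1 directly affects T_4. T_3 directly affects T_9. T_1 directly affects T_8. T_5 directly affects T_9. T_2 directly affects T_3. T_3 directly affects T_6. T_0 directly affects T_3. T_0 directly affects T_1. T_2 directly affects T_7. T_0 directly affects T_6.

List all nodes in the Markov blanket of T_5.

T_5 has parent T_1.
Children of T_5: T_9.
Parents of each child, excluding T_5:
  T_9: T_3, T_6
Union: {T_1} ∪ {T_9} ∪ {T_3, T_6} = {T_1, T_3, T_6, T_9}.

{T_1, T_3, T_6, T_9}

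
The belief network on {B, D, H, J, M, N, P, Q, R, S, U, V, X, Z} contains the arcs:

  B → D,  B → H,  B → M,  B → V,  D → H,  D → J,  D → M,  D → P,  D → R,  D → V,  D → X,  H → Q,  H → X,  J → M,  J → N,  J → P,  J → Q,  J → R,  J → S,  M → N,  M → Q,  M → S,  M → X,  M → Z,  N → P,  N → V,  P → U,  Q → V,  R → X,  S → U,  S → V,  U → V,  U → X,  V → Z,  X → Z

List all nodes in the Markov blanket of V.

{B, D, M, N, Q, S, U, X, Z}

By definition, MB(V) is built from V's parents, V's children, and the co-parents of V.
V has child Z.
V's parents: B, D, N, Q, S, U.
Co-parents of V (other parents of its children):
  Z also has parents M, X.
Taking the union gives {B, D, M, N, Q, S, U, X, Z}.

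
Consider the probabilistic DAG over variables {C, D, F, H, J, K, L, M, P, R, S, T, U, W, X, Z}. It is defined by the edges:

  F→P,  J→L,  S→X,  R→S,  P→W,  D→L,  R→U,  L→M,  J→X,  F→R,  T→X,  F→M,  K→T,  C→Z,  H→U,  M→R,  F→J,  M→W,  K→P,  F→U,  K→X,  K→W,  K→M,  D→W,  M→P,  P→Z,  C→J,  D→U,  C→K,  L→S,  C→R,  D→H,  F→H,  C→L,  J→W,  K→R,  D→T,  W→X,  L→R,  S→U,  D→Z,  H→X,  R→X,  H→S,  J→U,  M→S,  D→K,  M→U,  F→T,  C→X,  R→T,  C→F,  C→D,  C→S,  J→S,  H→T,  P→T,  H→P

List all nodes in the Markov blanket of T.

{C, D, F, H, J, K, P, R, S, W, X}

Parents of T: D, F, H, K, P, R.
T's children: X.
Co-parents of T (other parents of its children):
  X also has parents C, H, J, K, R, S, W.
Union: {D, F, H, K, P, R} ∪ {X} ∪ {C, H, J, K, R, S, W} = {C, D, F, H, J, K, P, R, S, W, X}.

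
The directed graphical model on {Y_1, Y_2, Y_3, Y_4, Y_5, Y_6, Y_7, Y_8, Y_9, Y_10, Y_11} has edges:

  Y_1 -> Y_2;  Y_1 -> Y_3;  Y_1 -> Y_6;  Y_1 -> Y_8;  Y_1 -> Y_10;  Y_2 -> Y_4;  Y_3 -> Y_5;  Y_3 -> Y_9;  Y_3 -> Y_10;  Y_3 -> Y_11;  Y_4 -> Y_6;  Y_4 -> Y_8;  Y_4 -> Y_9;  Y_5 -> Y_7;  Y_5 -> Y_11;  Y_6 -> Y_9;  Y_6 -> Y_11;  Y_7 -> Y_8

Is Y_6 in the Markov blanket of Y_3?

Yes

Y_6 is a co-parent of Y_3: both are parents of Y_9, Y_11.
So Y_6 ∈ MB(Y_3).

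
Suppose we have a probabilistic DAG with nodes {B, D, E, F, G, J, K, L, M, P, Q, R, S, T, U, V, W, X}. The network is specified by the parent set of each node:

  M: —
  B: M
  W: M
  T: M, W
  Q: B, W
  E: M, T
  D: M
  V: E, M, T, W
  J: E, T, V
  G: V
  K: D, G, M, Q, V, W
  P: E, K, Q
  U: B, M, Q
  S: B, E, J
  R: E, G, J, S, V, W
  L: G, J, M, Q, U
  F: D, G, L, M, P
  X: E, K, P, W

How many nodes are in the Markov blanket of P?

10

The Markov blanket of a node is its parents, its children, and the other parents of its children.
P's parents: E, K, Q.
Ch(P) = {F, X}.
Co-parents of P (other parents of its children):
  F's other parents are D, G, L, M.
  X's other parents are E, K, W.
MB(P) = {D, E, F, G, K, L, M, Q, W, X}, which has 10 nodes.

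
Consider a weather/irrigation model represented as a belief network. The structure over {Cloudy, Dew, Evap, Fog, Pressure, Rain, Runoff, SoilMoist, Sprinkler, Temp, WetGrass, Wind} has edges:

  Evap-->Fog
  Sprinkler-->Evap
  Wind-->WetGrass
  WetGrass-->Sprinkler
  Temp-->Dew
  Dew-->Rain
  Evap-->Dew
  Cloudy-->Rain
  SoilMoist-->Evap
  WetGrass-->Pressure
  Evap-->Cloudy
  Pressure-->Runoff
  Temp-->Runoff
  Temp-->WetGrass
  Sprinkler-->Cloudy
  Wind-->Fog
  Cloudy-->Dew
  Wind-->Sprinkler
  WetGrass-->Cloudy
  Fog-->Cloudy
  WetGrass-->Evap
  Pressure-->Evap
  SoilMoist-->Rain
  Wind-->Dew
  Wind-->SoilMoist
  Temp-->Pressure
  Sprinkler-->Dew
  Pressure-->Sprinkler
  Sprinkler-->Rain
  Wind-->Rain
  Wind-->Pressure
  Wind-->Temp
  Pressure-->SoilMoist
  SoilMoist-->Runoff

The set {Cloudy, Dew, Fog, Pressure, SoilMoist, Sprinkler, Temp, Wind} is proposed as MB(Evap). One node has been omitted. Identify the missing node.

Evap has parents Pressure, SoilMoist, Sprinkler, WetGrass.
Evap's children: Cloudy, Dew, Fog.
Parents of each child, excluding Evap:
  parents(Fog) \ {Evap} = {Wind}.
  Cloudy's other parents are Fog, Sprinkler, WetGrass.
  Dew also has parents Cloudy, Sprinkler, Temp, Wind.
MB(Evap) = {Cloudy, Dew, Fog, Pressure, SoilMoist, Sprinkler, Temp, WetGrass, Wind}.
Comparing with the claimed set, WetGrass is missing.

WetGrass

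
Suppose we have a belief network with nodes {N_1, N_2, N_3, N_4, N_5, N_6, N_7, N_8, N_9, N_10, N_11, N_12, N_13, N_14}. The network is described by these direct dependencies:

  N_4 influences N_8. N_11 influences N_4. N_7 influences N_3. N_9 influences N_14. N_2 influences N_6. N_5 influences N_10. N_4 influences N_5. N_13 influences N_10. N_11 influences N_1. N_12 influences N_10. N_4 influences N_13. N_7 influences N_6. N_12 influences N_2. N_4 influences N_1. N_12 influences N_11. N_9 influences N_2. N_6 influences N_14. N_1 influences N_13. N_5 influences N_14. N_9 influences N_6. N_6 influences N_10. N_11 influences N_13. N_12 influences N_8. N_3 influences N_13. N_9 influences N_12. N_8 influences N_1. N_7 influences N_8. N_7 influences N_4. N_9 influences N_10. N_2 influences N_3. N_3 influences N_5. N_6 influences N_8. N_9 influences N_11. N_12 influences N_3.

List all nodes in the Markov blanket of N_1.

{N_3, N_4, N_8, N_11, N_13}

A node's Markov blanket = Pa ∪ Ch ∪ (parents of Ch other than the node itself).
Children of N_1: N_13.
N_1's parents: N_4, N_8, N_11.
Parents of each child, excluding N_1:
  N_13 also has parents N_3, N_4, N_11.
Taking the union gives {N_3, N_4, N_8, N_11, N_13}.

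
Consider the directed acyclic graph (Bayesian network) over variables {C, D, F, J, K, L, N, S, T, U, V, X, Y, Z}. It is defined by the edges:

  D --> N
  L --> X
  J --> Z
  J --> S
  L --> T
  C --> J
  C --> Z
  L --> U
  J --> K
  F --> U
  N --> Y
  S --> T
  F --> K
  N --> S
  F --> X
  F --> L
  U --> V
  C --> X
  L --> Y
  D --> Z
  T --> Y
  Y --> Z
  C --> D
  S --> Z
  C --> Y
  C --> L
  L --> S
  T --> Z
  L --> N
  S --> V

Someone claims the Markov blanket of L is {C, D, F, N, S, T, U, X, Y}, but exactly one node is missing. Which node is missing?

Recall MB(v) = parents ∪ children ∪ spouses, where spouses are the other parents of v's children.
Pa(L) = {C, F}.
Ch(L) = {N, S, T, U, X, Y}.
Parents of each child, excluding L:
  N's other parent is D.
  S's other parents are J, N.
  T's other parent is S.
  parents(U) \ {L} = {F}.
  X also has parents C, F.
  Y also has parents C, N, T.
MB(L) = {C, D, F, J, N, S, T, U, X, Y}.
Comparing with the claimed set, J is missing.

J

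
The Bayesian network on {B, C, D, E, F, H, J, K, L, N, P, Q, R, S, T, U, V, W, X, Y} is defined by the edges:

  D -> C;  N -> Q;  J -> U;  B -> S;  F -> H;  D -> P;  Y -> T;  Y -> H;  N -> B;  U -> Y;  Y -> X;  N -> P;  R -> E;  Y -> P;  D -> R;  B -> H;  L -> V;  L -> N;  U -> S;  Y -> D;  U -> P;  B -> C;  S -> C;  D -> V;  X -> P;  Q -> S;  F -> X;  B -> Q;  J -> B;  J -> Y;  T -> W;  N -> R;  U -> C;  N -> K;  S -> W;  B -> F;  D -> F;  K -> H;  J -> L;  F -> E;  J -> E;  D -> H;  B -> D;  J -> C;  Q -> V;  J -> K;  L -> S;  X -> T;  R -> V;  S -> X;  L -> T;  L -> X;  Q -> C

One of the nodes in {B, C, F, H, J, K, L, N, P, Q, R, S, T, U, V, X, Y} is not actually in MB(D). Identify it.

T

The Markov blanket of a node is its parents, its children, and the other parents of its children.
D has parents B, Y.
D has children C, F, H, P, R, V.
For each child, the remaining parents (spouses of D):
  C also has parents B, J, Q, S, U.
  R also has parent N.
  parents(V) \ {D} = {L, Q, R}.
  F also has parent B.
  P also has parents N, U, X, Y.
  parents(H) \ {D} = {B, F, K, Y}.
MB(D) = {B, C, F, H, J, K, L, N, P, Q, R, S, U, V, X, Y}.
T is neither a parent, child, nor co-parent of D, so it does not belong.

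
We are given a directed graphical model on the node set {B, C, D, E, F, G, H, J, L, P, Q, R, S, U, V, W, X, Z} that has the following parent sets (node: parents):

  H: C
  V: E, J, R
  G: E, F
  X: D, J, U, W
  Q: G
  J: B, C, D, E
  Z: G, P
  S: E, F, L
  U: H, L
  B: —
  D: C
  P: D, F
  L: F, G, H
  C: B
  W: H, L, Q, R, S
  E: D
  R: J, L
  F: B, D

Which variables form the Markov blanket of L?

{E, F, G, H, J, Q, R, S, U, W}

The Markov blanket of a node is its parents, its children, and the other parents of its children.
Parents of L: F, G, H.
L's children: R, S, U, W.
Co-parents of L (other parents of its children):
  R: J
  S: E, F
  U: H
  W: H, Q, R, S
Taking the union gives {E, F, G, H, J, Q, R, S, U, W}.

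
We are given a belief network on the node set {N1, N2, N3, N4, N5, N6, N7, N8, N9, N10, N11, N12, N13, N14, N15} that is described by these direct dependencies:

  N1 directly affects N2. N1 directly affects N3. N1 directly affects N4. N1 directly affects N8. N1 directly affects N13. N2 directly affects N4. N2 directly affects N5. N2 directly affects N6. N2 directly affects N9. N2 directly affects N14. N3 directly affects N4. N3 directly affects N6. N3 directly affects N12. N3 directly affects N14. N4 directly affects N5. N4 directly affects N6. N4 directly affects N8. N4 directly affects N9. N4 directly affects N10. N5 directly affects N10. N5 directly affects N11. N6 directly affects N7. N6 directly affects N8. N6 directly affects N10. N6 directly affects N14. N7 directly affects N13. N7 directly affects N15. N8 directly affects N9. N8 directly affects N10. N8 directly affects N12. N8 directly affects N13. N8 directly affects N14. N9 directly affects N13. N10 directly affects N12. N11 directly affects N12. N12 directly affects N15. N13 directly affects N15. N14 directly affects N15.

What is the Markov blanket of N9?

Parents of N9: N2, N4, N8.
N9 has child N13.
For each child, the remaining parents (spouses of N9):
  N13 also has parents N1, N7, N8.
Taking the union gives {N1, N2, N4, N7, N8, N13}.

{N1, N2, N4, N7, N8, N13}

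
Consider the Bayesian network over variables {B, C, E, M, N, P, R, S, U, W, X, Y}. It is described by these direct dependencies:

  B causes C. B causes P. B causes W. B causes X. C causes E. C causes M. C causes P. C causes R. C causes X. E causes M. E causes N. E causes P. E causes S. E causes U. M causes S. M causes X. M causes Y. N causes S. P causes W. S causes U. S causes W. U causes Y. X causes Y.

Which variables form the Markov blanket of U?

{E, M, S, X, Y}

Parents of U: E, S.
Children of U: Y.
Co-parents of U (other parents of its children):
  Y: M, X
So the Markov blanket of U is {E, M, S, X, Y}.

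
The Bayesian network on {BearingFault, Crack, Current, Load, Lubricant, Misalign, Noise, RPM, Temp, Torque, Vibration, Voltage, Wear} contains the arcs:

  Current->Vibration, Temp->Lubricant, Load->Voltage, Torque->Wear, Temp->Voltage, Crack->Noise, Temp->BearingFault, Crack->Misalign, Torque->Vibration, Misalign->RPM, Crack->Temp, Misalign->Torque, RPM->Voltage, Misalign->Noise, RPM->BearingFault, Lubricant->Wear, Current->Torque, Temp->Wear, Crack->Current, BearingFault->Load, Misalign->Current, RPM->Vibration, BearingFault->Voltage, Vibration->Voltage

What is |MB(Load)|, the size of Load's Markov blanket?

By definition, MB(Load) is built from Load's parents, Load's children, and the co-parents of Load.
Ch(Load) = {Voltage}.
Load has parent BearingFault.
For each child, the remaining parents (spouses of Load):
  Voltage also has parents BearingFault, RPM, Temp, Vibration.
MB(Load) = {BearingFault, RPM, Temp, Vibration, Voltage}, which has 5 nodes.

5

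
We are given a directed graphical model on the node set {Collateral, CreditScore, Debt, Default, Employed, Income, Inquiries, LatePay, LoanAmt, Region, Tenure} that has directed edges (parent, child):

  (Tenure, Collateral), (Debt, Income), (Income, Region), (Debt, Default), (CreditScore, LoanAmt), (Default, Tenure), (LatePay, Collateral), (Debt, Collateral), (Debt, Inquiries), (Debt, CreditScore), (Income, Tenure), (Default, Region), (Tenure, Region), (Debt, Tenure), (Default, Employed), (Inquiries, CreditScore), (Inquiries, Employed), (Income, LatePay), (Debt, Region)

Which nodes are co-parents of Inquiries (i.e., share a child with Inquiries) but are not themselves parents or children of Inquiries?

Children of Inquiries: CreditScore, Employed.
  CreditScore: Debt
  Employed: Default
Excluding nodes already adjacent to Inquiries (CreditScore, Debt, Employed), the co-parent-only contribution is {Default}.

{Default}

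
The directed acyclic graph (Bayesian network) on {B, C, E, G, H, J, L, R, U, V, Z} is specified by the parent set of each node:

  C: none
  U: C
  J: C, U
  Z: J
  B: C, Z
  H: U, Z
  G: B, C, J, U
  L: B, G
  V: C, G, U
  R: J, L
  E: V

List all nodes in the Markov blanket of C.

The Markov blanket of a node is its parents, its children, and the other parents of its children.
C has children B, G, J, U, V.
C has no parents.
Parents of each child, excluding C:
  U: —
  J: U
  B: Z
  G: B, J, U
  V: G, U
So the Markov blanket of C is {B, G, J, U, V, Z}.

{B, G, J, U, V, Z}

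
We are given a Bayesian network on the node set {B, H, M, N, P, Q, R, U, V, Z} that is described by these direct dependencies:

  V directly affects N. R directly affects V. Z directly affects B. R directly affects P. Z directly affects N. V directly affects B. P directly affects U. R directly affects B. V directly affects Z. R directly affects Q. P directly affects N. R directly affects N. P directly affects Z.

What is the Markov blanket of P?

{N, R, U, V, Z}

The Markov blanket of a node is its parents, its children, and the other parents of its children.
P has parent R.
Children of P: N, U, Z.
Co-parents of P (other parents of its children):
  Z's other parent is V.
  U has no other parent.
  N's other parents are R, V, Z.
Union: {R} ∪ {N, U, Z} ∪ {R, V, Z} = {N, R, U, V, Z}.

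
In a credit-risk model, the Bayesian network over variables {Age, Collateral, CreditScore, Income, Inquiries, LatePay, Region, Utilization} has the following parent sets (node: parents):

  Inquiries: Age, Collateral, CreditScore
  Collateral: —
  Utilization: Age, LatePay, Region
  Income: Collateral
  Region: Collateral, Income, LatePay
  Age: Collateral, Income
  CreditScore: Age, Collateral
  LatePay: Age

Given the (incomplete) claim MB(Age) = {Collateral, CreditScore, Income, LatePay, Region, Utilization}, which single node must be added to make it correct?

A node's Markov blanket = Pa ∪ Ch ∪ (parents of Ch other than the node itself).
Age's parents: Collateral, Income.
Age has children CreditScore, Inquiries, LatePay, Utilization.
For each child, the remaining parents (spouses of Age):
  LatePay has no other parent.
  CreditScore also has parent Collateral.
  Utilization also has parents LatePay, Region.
  parents(Inquiries) \ {Age} = {Collateral, CreditScore}.
MB(Age) = {Collateral, CreditScore, Income, Inquiries, LatePay, Region, Utilization}.
Comparing with the claimed set, Inquiries is missing.

Inquiries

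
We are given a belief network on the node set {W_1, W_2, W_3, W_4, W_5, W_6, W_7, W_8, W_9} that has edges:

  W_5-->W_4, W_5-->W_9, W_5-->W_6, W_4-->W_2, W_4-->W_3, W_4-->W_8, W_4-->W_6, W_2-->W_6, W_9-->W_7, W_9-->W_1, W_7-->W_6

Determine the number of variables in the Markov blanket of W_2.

4

The Markov blanket of a node is its parents, its children, and the other parents of its children.
Pa(W_2) = {W_4}.
Children of W_2: W_6.
Parents of each child, excluding W_2:
  parents(W_6) \ {W_2} = {W_4, W_5, W_7}.
MB(W_2) = {W_4, W_5, W_6, W_7}, which has 4 nodes.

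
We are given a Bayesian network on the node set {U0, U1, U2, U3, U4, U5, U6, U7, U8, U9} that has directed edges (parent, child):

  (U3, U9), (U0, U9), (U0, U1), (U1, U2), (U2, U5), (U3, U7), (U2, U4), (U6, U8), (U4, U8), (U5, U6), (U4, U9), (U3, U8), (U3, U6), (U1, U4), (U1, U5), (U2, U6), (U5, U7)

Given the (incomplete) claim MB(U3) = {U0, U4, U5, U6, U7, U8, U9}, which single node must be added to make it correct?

U2

U3 has no parents.
U3 has children U6, U7, U8, U9.
For each child, the remaining parents (spouses of U3):
  U6's other parents are U2, U5.
  U7 also has parent U5.
  parents(U8) \ {U3} = {U4, U6}.
  parents(U9) \ {U3} = {U0, U4}.
MB(U3) = {U0, U2, U4, U5, U6, U7, U8, U9}.
Comparing with the claimed set, U2 is missing.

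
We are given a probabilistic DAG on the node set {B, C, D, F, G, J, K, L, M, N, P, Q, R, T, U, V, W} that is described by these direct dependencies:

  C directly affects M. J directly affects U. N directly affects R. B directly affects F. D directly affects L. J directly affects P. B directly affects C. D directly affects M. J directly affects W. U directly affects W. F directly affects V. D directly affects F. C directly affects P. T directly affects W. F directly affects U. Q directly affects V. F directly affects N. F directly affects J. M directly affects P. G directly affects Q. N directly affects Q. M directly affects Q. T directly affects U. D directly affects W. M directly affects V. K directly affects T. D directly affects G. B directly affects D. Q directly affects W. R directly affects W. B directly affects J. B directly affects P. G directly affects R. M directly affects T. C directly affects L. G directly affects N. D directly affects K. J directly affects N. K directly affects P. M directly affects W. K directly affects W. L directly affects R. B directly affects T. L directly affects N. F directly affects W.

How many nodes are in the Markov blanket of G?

By definition, MB(G) is built from G's parents, G's children, and the co-parents of G.
Parents of G: D.
G has children N, Q, R.
Other parents of G's children:
  N also has parents F, J, L.
  Q's other parents are M, N.
  R also has parents L, N.
MB(G) = {D, F, J, L, M, N, Q, R}, which has 8 nodes.

8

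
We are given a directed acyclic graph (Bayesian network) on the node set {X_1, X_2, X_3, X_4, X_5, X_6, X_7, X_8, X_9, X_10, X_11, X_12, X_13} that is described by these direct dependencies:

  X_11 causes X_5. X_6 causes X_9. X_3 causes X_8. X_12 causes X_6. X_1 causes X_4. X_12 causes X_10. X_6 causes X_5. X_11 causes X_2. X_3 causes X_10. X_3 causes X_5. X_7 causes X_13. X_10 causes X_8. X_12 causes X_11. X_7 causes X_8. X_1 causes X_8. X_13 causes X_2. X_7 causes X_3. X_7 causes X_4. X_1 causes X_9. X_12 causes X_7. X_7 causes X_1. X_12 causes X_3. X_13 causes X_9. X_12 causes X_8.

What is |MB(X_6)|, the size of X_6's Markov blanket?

A node's Markov blanket = Pa ∪ Ch ∪ (parents of Ch other than the node itself).
Parents of X_6: X_12.
Children of X_6: X_5, X_9.
For each child, the remaining parents (spouses of X_6):
  parents(X_9) \ {X_6} = {X_1, X_13}.
  parents(X_5) \ {X_6} = {X_3, X_11}.
MB(X_6) = {X_1, X_3, X_5, X_9, X_11, X_12, X_13}, which has 7 nodes.

7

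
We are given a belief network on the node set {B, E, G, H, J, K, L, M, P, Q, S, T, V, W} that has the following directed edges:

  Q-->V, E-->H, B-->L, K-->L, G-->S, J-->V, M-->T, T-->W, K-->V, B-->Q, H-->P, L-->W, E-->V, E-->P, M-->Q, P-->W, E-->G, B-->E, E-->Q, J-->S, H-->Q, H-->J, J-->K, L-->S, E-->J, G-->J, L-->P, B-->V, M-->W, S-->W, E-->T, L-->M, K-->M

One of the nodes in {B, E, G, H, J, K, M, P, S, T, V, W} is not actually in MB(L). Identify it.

V

A node's Markov blanket = Pa ∪ Ch ∪ (parents of Ch other than the node itself).
Pa(L) = {B, K}.
L's children: M, P, S, W.
Other parents of L's children:
  parents(M) \ {L} = {K}.
  parents(P) \ {L} = {E, H}.
  S also has parents G, J.
  W's other parents are M, P, S, T.
MB(L) = {B, E, G, H, J, K, M, P, S, T, W}.
V is neither a parent, child, nor co-parent of L, so it does not belong.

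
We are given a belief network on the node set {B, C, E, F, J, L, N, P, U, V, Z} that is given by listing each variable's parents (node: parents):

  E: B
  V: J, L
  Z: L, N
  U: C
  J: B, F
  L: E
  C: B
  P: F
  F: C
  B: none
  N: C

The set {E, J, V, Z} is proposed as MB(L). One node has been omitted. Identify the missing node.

L has children V, Z.
Pa(L) = {E}.
For each child, the remaining parents (spouses of L):
  parents(V) \ {L} = {J}.
  Z also has parent N.
MB(L) = {E, J, N, V, Z}.
Comparing with the claimed set, N is missing.

N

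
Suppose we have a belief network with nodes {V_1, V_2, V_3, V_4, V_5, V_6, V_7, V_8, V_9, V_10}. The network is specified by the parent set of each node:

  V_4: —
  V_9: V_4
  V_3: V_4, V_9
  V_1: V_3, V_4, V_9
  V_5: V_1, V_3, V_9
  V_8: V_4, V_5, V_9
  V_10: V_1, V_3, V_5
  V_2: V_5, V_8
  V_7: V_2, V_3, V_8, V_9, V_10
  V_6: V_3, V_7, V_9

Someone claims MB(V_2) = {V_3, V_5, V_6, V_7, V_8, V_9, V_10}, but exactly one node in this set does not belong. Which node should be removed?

V_6

The Markov blanket of a node is its parents, its children, and the other parents of its children.
V_2's children: V_7.
Parents of V_2: V_5, V_8.
Co-parents of V_2 (other parents of its children):
  parents(V_7) \ {V_2} = {V_3, V_8, V_9, V_10}.
MB(V_2) = {V_3, V_5, V_7, V_8, V_9, V_10}.
V_6 is neither a parent, child, nor co-parent of V_2, so it does not belong.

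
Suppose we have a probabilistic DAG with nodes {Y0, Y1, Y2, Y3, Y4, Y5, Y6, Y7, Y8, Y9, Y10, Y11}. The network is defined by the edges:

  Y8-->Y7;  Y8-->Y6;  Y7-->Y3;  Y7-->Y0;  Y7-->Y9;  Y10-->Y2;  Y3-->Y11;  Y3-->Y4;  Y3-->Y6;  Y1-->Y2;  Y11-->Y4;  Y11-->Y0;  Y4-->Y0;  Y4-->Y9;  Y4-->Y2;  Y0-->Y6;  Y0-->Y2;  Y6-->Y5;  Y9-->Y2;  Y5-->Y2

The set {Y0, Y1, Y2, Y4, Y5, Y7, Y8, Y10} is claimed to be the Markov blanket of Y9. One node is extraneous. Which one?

Recall MB(v) = parents ∪ children ∪ spouses, where spouses are the other parents of v's children.
Y9's parents: Y4, Y7.
Children of Y9: Y2.
Parents of each child, excluding Y9:
  Y2: Y0, Y1, Y4, Y5, Y10
MB(Y9) = {Y0, Y1, Y2, Y4, Y5, Y7, Y10}.
Y8 is neither a parent, child, nor co-parent of Y9, so it does not belong.

Y8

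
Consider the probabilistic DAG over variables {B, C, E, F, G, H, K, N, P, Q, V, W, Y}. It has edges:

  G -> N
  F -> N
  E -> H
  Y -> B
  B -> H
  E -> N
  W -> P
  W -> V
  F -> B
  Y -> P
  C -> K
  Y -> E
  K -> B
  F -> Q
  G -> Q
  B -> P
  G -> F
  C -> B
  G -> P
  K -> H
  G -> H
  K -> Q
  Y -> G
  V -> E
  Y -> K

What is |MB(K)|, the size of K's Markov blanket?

Pa(K) = {C, Y}.
K's children: B, H, Q.
Other parents of K's children:
  parents(Q) \ {K} = {F, G}.
  B's other parents are C, F, Y.
  H also has parents B, E, G.
MB(K) = {B, C, E, F, G, H, Q, Y}, which has 8 nodes.

8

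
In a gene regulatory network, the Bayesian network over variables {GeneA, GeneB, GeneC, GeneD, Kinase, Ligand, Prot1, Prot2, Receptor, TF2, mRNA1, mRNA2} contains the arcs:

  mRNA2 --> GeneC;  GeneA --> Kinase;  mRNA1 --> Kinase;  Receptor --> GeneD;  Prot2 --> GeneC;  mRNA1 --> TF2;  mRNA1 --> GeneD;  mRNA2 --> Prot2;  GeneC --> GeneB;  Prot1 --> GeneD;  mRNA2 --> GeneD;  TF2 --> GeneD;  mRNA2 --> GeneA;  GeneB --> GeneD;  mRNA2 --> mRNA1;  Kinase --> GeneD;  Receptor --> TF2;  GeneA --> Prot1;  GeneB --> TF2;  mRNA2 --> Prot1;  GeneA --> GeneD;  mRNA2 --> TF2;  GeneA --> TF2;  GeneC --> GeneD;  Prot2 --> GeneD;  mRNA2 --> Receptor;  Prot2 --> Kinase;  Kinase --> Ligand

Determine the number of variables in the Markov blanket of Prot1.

A node's Markov blanket = Pa ∪ Ch ∪ (parents of Ch other than the node itself).
Pa(Prot1) = {GeneA, mRNA2}.
Prot1's children: GeneD.
Co-parents of Prot1 (other parents of its children):
  parents(GeneD) \ {Prot1} = {GeneA, GeneB, GeneC, Kinase, Prot2, Receptor, TF2, mRNA1, mRNA2}.
MB(Prot1) = {GeneA, GeneB, GeneC, GeneD, Kinase, Prot2, Receptor, TF2, mRNA1, mRNA2}, which has 10 nodes.

10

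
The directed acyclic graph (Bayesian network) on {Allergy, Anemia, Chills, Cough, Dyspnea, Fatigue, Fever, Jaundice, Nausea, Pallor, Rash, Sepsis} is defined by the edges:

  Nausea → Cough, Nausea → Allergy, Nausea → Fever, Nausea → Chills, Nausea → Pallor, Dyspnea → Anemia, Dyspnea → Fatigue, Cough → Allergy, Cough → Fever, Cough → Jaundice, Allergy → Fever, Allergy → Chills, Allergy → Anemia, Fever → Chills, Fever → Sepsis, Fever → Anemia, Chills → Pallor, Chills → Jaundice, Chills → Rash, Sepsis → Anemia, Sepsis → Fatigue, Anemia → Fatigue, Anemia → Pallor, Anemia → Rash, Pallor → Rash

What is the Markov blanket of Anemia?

{Allergy, Chills, Dyspnea, Fatigue, Fever, Nausea, Pallor, Rash, Sepsis}

By definition, MB(Anemia) is built from Anemia's parents, Anemia's children, and the co-parents of Anemia.
Pa(Anemia) = {Allergy, Dyspnea, Fever, Sepsis}.
Children of Anemia: Fatigue, Pallor, Rash.
Co-parents of Anemia (other parents of its children):
  parents(Fatigue) \ {Anemia} = {Dyspnea, Sepsis}.
  parents(Pallor) \ {Anemia} = {Chills, Nausea}.
  Rash also has parents Chills, Pallor.
So the Markov blanket of Anemia is {Allergy, Chills, Dyspnea, Fatigue, Fever, Nausea, Pallor, Rash, Sepsis}.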